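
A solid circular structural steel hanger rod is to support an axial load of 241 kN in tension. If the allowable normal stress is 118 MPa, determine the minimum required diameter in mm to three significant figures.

Required area A ≥ P/σ_allow = 241000/118 = 2042 mm².
For a solid circular section, d ≥ √(4A/π) = 50.99 mm.

51.0 mm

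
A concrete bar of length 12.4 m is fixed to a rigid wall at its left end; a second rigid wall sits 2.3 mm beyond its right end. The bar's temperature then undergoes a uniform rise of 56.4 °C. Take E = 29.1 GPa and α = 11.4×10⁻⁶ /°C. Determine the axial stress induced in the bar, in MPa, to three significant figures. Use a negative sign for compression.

-13.3 MPa

Free thermal expansion αLΔT = 11.4e-6 · 12400 · 56.4 = 7.973 mm.
The walls engage after the gap closes; constrained expansion = 7.973 − 2.3 = 5.673 mm.
The walls impose strain ε = −(5.673)/12400 = -4.5748e-04; σ = Eε = 29100 · -4.5748e-04 = -13.31 MPa.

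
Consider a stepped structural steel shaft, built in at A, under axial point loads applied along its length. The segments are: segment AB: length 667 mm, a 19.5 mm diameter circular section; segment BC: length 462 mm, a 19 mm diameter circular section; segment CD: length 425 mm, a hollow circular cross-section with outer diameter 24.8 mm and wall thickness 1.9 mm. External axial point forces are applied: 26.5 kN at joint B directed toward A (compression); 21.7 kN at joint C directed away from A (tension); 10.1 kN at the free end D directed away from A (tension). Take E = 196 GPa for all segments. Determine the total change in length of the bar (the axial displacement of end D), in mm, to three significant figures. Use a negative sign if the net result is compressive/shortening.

0.485 mm

Internal axial forces (sectioning from the free end, tension +): N_CD = 10.1 kN, N_BC = 31.8 kN, N_AB = 5.3 kN.
A_AB = 298.6 mm².
A_BC = 283.5 mm².
A_CD = 136.7 mm².
δ_AB = 5300·667/(298.6·196000) = 0.06039 mm
δ_BC = 31800·462/(283.5·196000) = 0.2644 mm
δ_CD = 10100·425/(136.7·196000) = 0.1602 mm
δ = Σδ_i = 0.485 mm.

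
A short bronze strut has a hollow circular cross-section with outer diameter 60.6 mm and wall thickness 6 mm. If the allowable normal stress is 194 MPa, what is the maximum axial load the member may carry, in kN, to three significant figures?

200 kN

A = 1029 mm².
P_max = σ_allow · A = 194 · 1029 = 199700 N = 199.7 kN.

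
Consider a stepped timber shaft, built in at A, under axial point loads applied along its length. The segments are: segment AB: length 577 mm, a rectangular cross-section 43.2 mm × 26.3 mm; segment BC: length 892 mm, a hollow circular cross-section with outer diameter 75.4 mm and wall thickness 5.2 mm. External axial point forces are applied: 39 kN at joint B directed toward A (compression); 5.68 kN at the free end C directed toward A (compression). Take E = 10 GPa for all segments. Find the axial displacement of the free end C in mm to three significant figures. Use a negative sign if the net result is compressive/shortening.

-2.71 mm

Internal axial forces (sectioning from the free end, tension +): N_BC = -5.68 kN, N_AB = -44.68 kN.
A_AB = 1136 mm².
A_BC = 1147 mm².
δ_AB = -44680·577/(1136·10000) = -2.269 mm
δ_BC = -5680·892/(1147·10000) = -0.4418 mm
δ = Σδ_i = -2.711 mm.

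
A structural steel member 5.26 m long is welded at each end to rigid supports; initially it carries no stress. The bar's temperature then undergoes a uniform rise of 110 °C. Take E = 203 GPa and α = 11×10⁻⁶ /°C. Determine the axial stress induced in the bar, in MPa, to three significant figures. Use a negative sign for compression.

Free thermal expansion αLΔT = 11e-6 · 5260 · 110 = 6.365 mm.
The walls impose strain ε = −(6.365)/5260 = -1.2100e-03; σ = Eε = 203000 · -1.2100e-03 = -245.6 MPa.

-246 MPa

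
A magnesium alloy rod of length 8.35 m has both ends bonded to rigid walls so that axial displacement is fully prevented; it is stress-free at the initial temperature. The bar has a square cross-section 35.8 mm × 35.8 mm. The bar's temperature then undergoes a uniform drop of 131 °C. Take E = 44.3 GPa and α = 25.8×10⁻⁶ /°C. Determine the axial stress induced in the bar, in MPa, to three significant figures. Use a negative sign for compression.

Free thermal expansion αLΔT = 25.8e-6 · 8350 · -131 = -28.22 mm.
The walls impose strain ε = −(-28.22)/8350 = 3.3798e-03; σ = Eε = 44300 · 3.3798e-03 = 149.7 MPa.

150 MPa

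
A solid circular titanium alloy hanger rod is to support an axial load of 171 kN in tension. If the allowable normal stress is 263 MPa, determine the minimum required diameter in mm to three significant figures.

28.8 mm

Required area A ≥ P/σ_allow = 171000/263 = 650.2 mm².
For a solid circular section, d ≥ √(4A/π) = 28.77 mm.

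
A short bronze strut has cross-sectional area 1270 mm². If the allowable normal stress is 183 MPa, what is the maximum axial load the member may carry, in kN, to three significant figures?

232 kN

P_max = σ_allow · A = 183 · 1270 = 232400 N = 232.4 kN.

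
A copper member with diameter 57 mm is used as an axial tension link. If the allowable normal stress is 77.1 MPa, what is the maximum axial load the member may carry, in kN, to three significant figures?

197 kN

A = 2552 mm².
P_max = σ_allow · A = 77.1 · 2552 = 196700 N = 196.7 kN.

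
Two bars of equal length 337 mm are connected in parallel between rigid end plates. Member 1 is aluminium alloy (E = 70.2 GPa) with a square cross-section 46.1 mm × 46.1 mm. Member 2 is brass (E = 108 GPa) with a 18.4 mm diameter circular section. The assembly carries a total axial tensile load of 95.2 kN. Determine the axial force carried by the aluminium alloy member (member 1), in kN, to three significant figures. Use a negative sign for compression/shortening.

A_1 = 2125 mm².
A_2 = 265.9 mm².
Equal strain + equilibrium ⇒ each member carries load in proportion to AE: A₁E₁ = 149200000 N, A₂E₂ = 28720000 N, ΣAE = 177900000 N.
F₁ = P·A₁E₁/ΣAE = 95200·149200000/177900000 = 79830 N.

79.8 kN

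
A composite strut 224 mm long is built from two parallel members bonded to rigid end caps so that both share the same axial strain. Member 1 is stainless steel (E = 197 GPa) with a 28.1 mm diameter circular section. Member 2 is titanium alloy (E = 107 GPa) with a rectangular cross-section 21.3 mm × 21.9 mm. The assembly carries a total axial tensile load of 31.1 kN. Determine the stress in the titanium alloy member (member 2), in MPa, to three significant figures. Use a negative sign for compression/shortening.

19.3 MPa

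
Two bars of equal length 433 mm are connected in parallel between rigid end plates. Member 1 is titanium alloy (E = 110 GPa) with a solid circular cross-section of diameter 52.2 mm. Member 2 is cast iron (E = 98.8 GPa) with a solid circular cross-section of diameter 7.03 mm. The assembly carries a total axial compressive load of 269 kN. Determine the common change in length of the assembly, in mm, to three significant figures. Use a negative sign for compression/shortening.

A_1 = 2140 mm².
A_2 = 38.82 mm².
Equal strain + equilibrium ⇒ each member carries load in proportion to AE: A₁E₁ = 235400000 N, A₂E₂ = 3835000 N, ΣAE = 239200000 N.
δ = PL/ΣAE = -269000·433/239200000 = -0.4869 mm.

-0.487 mm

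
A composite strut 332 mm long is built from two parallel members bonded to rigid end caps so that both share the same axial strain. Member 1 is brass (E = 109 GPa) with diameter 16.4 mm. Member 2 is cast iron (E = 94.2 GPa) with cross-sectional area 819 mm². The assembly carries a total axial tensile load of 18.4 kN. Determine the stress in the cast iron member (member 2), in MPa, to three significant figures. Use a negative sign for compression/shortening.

17.3 MPa

A_1 = 211.2 mm².
Equal strain + equilibrium ⇒ each member carries load in proportion to AE: A₁E₁ = 23030000 N, A₂E₂ = 77150000 N, ΣAE = 100200000 N.
σ₂ = P·E₂/ΣAE = 18400·94200/100200000 = 17.3 MPa.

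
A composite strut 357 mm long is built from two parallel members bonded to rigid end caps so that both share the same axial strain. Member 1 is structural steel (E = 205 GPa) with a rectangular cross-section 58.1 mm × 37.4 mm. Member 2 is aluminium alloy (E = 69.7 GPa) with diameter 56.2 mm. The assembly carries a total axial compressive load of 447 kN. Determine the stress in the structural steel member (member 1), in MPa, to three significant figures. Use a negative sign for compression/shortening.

A_1 = 2173 mm².
A_2 = 2481 mm².
Equal strain + equilibrium ⇒ each member carries load in proportion to AE: A₁E₁ = 445500000 N, A₂E₂ = 172900000 N, ΣAE = 618400000 N.
σ₁ = P·E₁/ΣAE = -447000·205000/618400000 = -148.2 MPa.

-148 MPa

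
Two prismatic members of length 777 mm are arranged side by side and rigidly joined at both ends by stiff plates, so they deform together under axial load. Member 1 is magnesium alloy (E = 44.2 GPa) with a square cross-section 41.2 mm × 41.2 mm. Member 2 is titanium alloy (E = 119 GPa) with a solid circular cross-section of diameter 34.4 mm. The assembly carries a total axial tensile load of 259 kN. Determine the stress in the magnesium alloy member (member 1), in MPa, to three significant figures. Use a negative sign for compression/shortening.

A_1 = 1697 mm².
A_2 = 929.4 mm².
Equal strain + equilibrium ⇒ each member carries load in proportion to AE: A₁E₁ = 75030000 N, A₂E₂ = 110600000 N, ΣAE = 185600000 N.
σ₁ = P·E₁/ΣAE = 259000·44200/185600000 = 61.67 MPa.

61.7 MPa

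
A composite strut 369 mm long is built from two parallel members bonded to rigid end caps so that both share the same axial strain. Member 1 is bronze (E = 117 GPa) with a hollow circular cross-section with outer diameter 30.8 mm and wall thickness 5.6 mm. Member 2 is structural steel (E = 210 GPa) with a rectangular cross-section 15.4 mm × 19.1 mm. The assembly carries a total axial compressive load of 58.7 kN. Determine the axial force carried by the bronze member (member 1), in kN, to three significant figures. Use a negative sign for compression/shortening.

A_1 = 443.3 mm².
A_2 = 294.1 mm².
Equal strain + equilibrium ⇒ each member carries load in proportion to AE: A₁E₁ = 51870000 N, A₂E₂ = 61770000 N, ΣAE = 113600000 N.
F₁ = P·A₁E₁/ΣAE = -58700·51870000/113600000 = -26790 N.

-26.8 kN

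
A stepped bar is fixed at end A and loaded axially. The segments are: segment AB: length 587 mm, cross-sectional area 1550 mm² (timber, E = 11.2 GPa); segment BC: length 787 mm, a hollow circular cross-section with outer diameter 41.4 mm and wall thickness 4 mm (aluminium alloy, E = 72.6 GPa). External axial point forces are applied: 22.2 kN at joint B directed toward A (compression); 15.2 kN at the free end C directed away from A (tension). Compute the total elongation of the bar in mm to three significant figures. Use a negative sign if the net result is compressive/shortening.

0.114 mm

Internal axial forces (sectioning from the free end, tension +): N_BC = 15.2 kN, N_AB = -7 kN.
A_BC = 470 mm².
δ_AB = -7000·587/(1550·11200) = -0.2367 mm
δ_BC = 15200·787/(470·72600) = 0.3506 mm
δ = Σδ_i = 0.1139 mm.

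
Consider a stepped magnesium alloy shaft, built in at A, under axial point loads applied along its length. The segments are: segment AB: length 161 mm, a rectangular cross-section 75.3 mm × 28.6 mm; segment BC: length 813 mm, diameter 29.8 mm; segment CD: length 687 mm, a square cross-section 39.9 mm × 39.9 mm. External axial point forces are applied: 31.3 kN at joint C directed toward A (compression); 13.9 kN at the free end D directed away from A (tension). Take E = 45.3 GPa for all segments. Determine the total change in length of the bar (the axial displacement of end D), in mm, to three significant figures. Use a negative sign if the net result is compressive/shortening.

-0.344 mm

Internal axial forces (sectioning from the free end, tension +): N_CD = 13.9 kN, N_BC = -17.4 kN, N_AB = -17.4 kN.
A_AB = 2154 mm².
A_BC = 697.5 mm².
A_CD = 1592 mm².
δ_AB = -17400·161/(2154·45300) = -0.02872 mm
δ_BC = -17400·813/(697.5·45300) = -0.4477 mm
δ_CD = 13900·687/(1592·45300) = 0.1324 mm
δ = Σδ_i = -0.344 mm.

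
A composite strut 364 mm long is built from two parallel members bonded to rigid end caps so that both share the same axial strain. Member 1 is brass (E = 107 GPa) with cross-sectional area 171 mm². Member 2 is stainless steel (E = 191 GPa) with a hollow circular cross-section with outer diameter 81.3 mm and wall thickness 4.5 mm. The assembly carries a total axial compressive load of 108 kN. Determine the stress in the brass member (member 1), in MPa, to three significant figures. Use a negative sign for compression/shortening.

A_2 = 1086 mm².
Equal strain + equilibrium ⇒ each member carries load in proportion to AE: A₁E₁ = 18300000 N, A₂E₂ = 207400000 N, ΣAE = 225700000 N.
σ₁ = P·E₁/ΣAE = -108000·107000/225700000 = -51.21 MPa.

-51.2 MPa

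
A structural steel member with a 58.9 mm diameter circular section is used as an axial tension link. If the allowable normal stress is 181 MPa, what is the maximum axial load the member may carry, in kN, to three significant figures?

A = 2725 mm².
P_max = σ_allow · A = 181 · 2725 = 493200 N = 493.2 kN.

493 kN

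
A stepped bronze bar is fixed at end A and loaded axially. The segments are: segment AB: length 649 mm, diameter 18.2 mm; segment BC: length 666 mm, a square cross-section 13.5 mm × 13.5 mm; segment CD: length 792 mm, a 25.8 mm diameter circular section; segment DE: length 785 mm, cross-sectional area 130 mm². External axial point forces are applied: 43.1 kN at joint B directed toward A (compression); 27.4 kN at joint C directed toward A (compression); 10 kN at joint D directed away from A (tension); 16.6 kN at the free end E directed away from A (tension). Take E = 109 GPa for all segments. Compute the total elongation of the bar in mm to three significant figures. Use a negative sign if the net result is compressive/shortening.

0.258 mm

Internal axial forces (sectioning from the free end, tension +): N_DE = 16.6 kN, N_CD = 26.6 kN, N_BC = -0.8 kN, N_AB = -43.9 kN.
A_AB = 260.2 mm².
A_BC = 182.2 mm².
A_CD = 522.8 mm².
δ_AB = -43900·649/(260.2·109000) = -1.005 mm
δ_BC = -800·666/(182.2·109000) = -0.02682 mm
δ_CD = 26600·792/(522.8·109000) = 0.3697 mm
δ_DE = 16600·785/(130·109000) = 0.9196 mm
δ = Σδ_i = 0.2578 mm.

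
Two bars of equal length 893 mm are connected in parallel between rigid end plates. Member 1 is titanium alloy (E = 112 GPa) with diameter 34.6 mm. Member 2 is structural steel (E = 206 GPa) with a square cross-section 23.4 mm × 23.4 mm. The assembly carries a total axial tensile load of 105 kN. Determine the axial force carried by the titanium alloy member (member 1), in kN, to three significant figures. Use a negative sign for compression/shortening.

A_1 = 940.2 mm².
A_2 = 547.6 mm².
Equal strain + equilibrium ⇒ each member carries load in proportion to AE: A₁E₁ = 105300000 N, A₂E₂ = 112800000 N, ΣAE = 218100000 N.
F₁ = P·A₁E₁/ΣAE = 105000·105300000/218100000 = 50700 N.

50.7 kN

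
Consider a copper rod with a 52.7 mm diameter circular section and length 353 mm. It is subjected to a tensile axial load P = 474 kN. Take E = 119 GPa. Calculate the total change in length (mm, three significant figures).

A = 2181 mm².
δ_mech = NL/(AE) = 474000·353/(2181·119000) = 0.6446 mm.

0.645 mm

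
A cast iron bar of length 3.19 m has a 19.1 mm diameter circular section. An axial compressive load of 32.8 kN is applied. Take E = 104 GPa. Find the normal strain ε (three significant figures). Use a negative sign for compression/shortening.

A = 286.5 mm².
σ = N/A = -114.5 MPa; ε = σ/E = -114.5/104000 = -1.101e-03.

-0.00110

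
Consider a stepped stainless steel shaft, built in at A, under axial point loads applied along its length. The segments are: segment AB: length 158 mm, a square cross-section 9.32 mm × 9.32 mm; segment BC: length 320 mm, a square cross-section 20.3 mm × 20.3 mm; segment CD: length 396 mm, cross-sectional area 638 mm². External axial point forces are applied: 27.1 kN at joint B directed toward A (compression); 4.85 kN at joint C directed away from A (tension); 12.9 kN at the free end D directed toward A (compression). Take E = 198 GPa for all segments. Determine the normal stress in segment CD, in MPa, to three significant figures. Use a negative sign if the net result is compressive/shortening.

Internal axial forces (sectioning from the free end, tension +): N_CD = -12.9 kN, N_BC = -8.05 kN, N_AB = -35.15 kN.
σ_CD = N_CD/A_CD = -12900/638 = -20.22 MPa.

-20.2 MPa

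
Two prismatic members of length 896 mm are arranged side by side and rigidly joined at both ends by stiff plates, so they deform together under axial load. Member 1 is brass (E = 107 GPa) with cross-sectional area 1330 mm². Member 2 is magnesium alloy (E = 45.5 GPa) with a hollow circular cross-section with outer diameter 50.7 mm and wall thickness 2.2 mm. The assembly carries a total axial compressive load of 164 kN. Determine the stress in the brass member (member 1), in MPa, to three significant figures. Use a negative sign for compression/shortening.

-111 MPa

A_2 = 335.2 mm².
Equal strain + equilibrium ⇒ each member carries load in proportion to AE: A₁E₁ = 142300000 N, A₂E₂ = 15250000 N, ΣAE = 157600000 N.
σ₁ = P·E₁/ΣAE = -164000·107000/157600000 = -111.4 MPa.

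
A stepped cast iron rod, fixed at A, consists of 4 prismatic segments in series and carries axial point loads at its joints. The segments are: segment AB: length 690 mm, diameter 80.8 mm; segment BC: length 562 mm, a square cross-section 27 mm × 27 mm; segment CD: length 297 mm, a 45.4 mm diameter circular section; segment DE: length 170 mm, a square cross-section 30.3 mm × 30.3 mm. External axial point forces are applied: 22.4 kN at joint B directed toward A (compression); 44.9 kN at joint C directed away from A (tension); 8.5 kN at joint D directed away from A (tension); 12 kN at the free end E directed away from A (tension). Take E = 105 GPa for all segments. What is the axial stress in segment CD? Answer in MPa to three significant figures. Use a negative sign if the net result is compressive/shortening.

Internal axial forces (sectioning from the free end, tension +): N_DE = 12 kN, N_CD = 20.5 kN, N_BC = 65.4 kN, N_AB = 43 kN.
A_CD = 1619 mm².
σ_CD = N_CD/A_CD = 20500/1619 = 12.66 MPa.

12.7 MPa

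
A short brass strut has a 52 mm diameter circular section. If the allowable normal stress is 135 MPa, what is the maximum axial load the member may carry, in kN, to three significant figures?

287 kN

A = 2124 mm².
P_max = σ_allow · A = 135 · 2124 = 286700 N = 286.7 kN.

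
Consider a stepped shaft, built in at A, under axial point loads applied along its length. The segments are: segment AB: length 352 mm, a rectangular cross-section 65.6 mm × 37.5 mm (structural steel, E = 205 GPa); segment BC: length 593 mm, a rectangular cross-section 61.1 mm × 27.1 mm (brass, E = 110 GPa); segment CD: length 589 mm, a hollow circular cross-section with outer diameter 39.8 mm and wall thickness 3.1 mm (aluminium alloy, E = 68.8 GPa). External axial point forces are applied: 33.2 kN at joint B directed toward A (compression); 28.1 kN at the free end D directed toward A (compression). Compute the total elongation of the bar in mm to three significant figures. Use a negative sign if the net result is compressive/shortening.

Internal axial forces (sectioning from the free end, tension +): N_CD = -28.1 kN, N_BC = -28.1 kN, N_AB = -61.3 kN.
A_AB = 2460 mm².
A_BC = 1656 mm².
A_CD = 357.4 mm².
δ_AB = -61300·352/(2460·205000) = -0.04279 mm
δ_BC = -28100·593/(1656·110000) = -0.09149 mm
δ_CD = -28100·589/(357.4·68800) = -0.6731 mm
δ = Σδ_i = -0.8073 mm.

-0.807 mm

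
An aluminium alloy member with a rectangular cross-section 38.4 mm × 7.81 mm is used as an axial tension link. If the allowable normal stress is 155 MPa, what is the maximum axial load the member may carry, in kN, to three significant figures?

46.5 kN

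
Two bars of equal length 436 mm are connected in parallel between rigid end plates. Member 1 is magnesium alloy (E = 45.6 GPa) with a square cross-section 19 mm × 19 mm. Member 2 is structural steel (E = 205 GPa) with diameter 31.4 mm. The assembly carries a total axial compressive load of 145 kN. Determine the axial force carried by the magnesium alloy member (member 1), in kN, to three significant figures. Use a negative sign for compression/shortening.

-13.6 kN

A_1 = 361 mm².
A_2 = 774.4 mm².
Equal strain + equilibrium ⇒ each member carries load in proportion to AE: A₁E₁ = 16460000 N, A₂E₂ = 158700000 N, ΣAE = 175200000 N.
F₁ = P·A₁E₁/ΣAE = -145000·16460000/175200000 = -13620 N.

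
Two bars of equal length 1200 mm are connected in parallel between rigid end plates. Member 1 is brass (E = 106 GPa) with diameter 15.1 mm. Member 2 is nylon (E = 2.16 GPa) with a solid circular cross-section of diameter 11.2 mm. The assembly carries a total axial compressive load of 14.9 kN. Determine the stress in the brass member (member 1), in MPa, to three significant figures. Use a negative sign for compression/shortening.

-82.3 MPa

A_1 = 179.1 mm².
A_2 = 98.52 mm².
Equal strain + equilibrium ⇒ each member carries load in proportion to AE: A₁E₁ = 18980000 N, A₂E₂ = 212800 N, ΣAE = 19200000 N.
σ₁ = P·E₁/ΣAE = -14900·106000/19200000 = -82.28 MPa.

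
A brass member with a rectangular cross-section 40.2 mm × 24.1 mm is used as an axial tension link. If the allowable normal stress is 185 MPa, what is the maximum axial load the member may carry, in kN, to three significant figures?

A = 968.8 mm².
P_max = σ_allow · A = 185 · 968.8 = 179200 N = 179.2 kN.

179 kN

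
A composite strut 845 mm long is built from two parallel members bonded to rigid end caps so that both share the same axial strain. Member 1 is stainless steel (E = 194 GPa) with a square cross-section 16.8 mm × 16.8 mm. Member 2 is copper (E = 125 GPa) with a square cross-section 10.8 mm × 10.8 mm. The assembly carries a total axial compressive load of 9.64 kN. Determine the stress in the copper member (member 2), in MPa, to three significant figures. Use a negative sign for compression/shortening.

A_1 = 282.2 mm².
A_2 = 116.6 mm².
Equal strain + equilibrium ⇒ each member carries load in proportion to AE: A₁E₁ = 54750000 N, A₂E₂ = 14580000 N, ΣAE = 69330000 N.
σ₂ = P·E₂/ΣAE = -9640·125000/69330000 = -17.38 MPa.

-17.4 MPa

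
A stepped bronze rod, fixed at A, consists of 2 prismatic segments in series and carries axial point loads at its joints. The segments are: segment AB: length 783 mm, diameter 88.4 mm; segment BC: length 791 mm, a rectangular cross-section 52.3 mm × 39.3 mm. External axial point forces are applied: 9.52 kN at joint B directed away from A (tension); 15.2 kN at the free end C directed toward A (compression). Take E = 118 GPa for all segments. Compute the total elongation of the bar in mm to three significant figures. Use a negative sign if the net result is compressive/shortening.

Internal axial forces (sectioning from the free end, tension +): N_BC = -15.2 kN, N_AB = -5.68 kN.
A_AB = 6138 mm².
A_BC = 2055 mm².
δ_AB = -5680·783/(6138·118000) = -0.006141 mm
δ_BC = -15200·791/(2055·118000) = -0.04957 mm
δ = Σδ_i = -0.05571 mm.

-0.0557 mm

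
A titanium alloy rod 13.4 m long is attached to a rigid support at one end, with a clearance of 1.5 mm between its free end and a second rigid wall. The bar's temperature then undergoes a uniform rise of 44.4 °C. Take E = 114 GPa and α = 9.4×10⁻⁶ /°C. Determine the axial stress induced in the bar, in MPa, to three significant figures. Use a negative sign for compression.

-34.8 MPa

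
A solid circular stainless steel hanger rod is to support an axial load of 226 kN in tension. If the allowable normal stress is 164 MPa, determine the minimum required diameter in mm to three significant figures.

Required area A ≥ P/σ_allow = 226000/164 = 1378 mm².
For a solid circular section, d ≥ √(4A/π) = 41.89 mm.

41.9 mm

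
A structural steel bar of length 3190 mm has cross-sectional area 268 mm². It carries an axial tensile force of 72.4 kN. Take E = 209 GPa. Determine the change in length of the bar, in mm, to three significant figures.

4.12 mm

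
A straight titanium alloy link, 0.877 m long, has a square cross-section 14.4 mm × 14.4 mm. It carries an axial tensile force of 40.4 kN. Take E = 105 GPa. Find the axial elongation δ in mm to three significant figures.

1.63 mm

A = 207.4 mm².
δ_mech = NL/(AE) = 40400·877/(207.4·105000) = 1.627 mm.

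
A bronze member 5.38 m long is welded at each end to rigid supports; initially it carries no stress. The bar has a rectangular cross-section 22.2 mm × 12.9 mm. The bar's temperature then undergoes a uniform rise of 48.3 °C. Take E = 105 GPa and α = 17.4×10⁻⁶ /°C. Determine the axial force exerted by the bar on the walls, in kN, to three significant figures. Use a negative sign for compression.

Free thermal expansion αLΔT = 17.4e-6 · 5380 · 48.3 = 4.521 mm.
The walls impose strain ε = −(4.521)/5380 = -8.4042e-04; σ = Eε = 105000 · -8.4042e-04 = -88.24 MPa.
Wall reaction R = σ·A = -88.24·286.4 = -25270 N = -25.27 kN.

-25.3 kN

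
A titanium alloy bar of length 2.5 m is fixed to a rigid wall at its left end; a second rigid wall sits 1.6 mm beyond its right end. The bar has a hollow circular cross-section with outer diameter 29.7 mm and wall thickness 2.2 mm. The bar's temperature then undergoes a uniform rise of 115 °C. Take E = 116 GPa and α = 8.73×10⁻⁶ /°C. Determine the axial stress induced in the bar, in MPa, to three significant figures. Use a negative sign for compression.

Free thermal expansion αLΔT = 8.73e-6 · 2500 · 115 = 2.51 mm.
The walls engage after the gap closes; constrained expansion = 2.51 − 1.6 = 0.9099 mm.
The walls impose strain ε = −(0.9099)/2500 = -3.6395e-04; σ = Eε = 116000 · -3.6395e-04 = -42.22 MPa.

-42.2 MPa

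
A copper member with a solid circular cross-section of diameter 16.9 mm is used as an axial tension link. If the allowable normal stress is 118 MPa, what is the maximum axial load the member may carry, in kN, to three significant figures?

A = 224.3 mm².
P_max = σ_allow · A = 118 · 224.3 = 26470 N = 26.47 kN.

26.5 kN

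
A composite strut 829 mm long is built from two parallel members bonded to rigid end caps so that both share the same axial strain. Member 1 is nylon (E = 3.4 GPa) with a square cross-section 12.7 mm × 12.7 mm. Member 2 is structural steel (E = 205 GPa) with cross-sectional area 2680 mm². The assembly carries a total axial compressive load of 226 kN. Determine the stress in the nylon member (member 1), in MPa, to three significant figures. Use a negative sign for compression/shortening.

A_1 = 161.3 mm².
Equal strain + equilibrium ⇒ each member carries load in proportion to AE: A₁E₁ = 548400 N, A₂E₂ = 549400000 N, ΣAE = 549900000 N.
σ₁ = P·E₁/ΣAE = -226000·3400/549900000 = -1.397 MPa.

-1.40 MPa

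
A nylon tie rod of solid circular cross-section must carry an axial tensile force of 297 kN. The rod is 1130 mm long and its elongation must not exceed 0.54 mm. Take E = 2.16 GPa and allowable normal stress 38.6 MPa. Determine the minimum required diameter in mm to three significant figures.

605 mm

Required area A ≥ P/σ_allow = 297000/38.6 = 7694 mm².
For a solid circular section, d ≥ √(4A/π) = 98.98 mm.
Elongation limit: A ≥ PL/(Eδ_allow) = 297000·1130/(2160·0.54) = 287700 mm² ⇒ d ≥ 605.3 mm.
The elongation limit governs.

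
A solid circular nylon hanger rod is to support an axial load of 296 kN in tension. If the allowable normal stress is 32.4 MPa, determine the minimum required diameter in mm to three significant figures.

108 mm

Required area A ≥ P/σ_allow = 296000/32.4 = 9136 mm².
For a solid circular section, d ≥ √(4A/π) = 107.9 mm.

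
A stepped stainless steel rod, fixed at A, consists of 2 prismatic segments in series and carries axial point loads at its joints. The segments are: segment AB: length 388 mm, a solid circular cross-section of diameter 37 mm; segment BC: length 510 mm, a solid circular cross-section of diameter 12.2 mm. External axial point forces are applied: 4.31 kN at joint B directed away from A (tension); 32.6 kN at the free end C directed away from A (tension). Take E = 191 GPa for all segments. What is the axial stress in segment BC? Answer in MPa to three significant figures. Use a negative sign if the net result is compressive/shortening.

279 MPa

Internal axial forces (sectioning from the free end, tension +): N_BC = 32.6 kN, N_AB = 36.91 kN.
A_BC = 116.9 mm².
σ_BC = N_BC/A_BC = 32600/116.9 = 278.9 MPa.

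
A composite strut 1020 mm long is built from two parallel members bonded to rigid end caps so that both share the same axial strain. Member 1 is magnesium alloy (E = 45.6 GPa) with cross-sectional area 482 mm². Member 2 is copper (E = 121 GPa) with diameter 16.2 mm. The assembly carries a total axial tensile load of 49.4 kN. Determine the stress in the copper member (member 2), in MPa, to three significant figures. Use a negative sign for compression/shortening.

127 MPa

A_2 = 206.1 mm².
Equal strain + equilibrium ⇒ each member carries load in proportion to AE: A₁E₁ = 21980000 N, A₂E₂ = 24940000 N, ΣAE = 46920000 N.
σ₂ = P·E₂/ΣAE = 49400·121000/46920000 = 127.4 MPa.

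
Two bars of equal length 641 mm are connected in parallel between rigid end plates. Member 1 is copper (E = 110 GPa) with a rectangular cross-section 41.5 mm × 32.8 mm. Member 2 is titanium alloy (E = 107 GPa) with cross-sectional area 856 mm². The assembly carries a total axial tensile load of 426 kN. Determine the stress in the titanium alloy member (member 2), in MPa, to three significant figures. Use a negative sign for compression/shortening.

189 MPa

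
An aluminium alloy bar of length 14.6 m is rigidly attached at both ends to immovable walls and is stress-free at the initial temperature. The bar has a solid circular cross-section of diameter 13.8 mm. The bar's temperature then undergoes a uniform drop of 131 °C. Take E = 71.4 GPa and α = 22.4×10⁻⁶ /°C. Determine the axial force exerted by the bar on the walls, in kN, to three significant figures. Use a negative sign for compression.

Free thermal expansion αLΔT = 22.4e-6 · 14600 · -131 = -42.84 mm.
The walls impose strain ε = −(-42.84)/14600 = 2.9344e-03; σ = Eε = 71400 · 2.9344e-03 = 209.5 MPa.
Wall reaction R = σ·A = 209.5·149.6 = 31340 N = 31.34 kN.

31.3 kN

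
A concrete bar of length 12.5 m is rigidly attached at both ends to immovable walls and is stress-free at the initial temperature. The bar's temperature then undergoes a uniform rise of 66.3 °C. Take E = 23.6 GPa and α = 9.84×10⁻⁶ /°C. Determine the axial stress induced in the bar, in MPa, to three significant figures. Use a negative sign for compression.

Free thermal expansion αLΔT = 9.84e-6 · 12500 · 66.3 = 8.155 mm.
The walls impose strain ε = −(8.155)/12500 = -6.5239e-04; σ = Eε = 23600 · -6.5239e-04 = -15.4 MPa.

-15.4 MPa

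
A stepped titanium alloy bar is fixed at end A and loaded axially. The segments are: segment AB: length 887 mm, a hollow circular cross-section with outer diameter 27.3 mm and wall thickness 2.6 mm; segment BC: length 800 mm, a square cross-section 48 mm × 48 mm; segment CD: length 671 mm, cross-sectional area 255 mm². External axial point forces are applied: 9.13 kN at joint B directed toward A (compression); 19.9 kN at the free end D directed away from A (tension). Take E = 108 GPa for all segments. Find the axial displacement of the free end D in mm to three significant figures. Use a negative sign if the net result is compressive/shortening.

0.987 mm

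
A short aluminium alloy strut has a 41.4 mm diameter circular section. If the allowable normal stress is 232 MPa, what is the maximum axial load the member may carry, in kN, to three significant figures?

A = 1346 mm².
P_max = σ_allow · A = 232 · 1346 = 312300 N = 312.3 kN.

312 kN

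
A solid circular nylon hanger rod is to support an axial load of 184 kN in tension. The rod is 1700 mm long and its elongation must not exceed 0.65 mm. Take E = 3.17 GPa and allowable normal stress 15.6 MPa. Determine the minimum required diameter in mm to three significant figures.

440 mm

Required area A ≥ P/σ_allow = 184000/15.6 = 11790 mm².
For a solid circular section, d ≥ √(4A/π) = 122.5 mm.
Elongation limit: A ≥ PL/(Eδ_allow) = 184000·1700/(3170·0.65) = 151800 mm² ⇒ d ≥ 439.6 mm.
The elongation limit governs.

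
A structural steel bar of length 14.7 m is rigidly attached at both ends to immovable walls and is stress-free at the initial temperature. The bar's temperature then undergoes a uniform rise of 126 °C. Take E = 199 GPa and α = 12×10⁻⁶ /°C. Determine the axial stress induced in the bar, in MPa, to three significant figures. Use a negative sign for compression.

-301 MPa

Free thermal expansion αLΔT = 12e-6 · 14700 · 126 = 22.23 mm.
The walls impose strain ε = −(22.23)/14700 = -1.5120e-03; σ = Eε = 199000 · -1.5120e-03 = -300.9 MPa.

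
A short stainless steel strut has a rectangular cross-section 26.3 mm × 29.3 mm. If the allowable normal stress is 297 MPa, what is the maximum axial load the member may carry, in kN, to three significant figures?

A = 770.6 mm².
P_max = σ_allow · A = 297 · 770.6 = 228900 N = 228.9 kN.

229 kN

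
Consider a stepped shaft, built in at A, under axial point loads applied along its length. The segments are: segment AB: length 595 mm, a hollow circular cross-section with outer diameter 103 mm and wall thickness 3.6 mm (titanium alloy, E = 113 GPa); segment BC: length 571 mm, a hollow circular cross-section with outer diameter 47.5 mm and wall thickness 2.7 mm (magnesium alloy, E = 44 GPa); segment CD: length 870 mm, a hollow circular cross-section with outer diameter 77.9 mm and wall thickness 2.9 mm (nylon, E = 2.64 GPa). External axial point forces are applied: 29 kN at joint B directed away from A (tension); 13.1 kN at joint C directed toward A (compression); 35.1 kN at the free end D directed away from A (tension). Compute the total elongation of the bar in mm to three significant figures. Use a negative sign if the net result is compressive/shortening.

17.9 mm

Internal axial forces (sectioning from the free end, tension +): N_CD = 35.1 kN, N_BC = 22 kN, N_AB = 51 kN.
A_AB = 1124 mm².
A_BC = 380 mm².
A_CD = 683.3 mm².
δ_AB = 51000·595/(1124·113000) = 0.2389 mm
δ_BC = 22000·571/(380·44000) = 0.7513 mm
δ_CD = 35100·870/(683.3·2640) = 16.93 mm
δ = Σδ_i = 17.92 mm.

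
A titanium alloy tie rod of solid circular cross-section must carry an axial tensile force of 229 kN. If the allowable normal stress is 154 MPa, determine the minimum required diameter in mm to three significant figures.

Required area A ≥ P/σ_allow = 229000/154 = 1487 mm².
For a solid circular section, d ≥ √(4A/π) = 43.51 mm.

43.5 mm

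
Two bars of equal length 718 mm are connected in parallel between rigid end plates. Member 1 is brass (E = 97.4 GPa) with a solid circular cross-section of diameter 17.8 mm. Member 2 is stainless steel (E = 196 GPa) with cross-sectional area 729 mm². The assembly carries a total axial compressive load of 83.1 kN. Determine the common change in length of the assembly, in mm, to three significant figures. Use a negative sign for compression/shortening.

A_1 = 248.8 mm².
Equal strain + equilibrium ⇒ each member carries load in proportion to AE: A₁E₁ = 24240000 N, A₂E₂ = 142900000 N, ΣAE = 167100000 N.
δ = PL/ΣAE = -83100·718/167100000 = -0.357 mm.

-0.357 mm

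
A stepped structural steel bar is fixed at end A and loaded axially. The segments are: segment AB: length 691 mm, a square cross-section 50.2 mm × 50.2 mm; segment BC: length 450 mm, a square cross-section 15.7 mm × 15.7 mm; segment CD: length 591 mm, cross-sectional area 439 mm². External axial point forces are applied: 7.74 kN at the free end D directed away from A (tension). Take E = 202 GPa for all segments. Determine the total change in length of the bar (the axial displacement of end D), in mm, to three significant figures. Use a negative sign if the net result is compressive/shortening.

0.132 mm

Internal axial forces (sectioning from the free end, tension +): N_CD = 7.74 kN, N_BC = 7.74 kN, N_AB = 7.74 kN.
A_AB = 2520 mm².
A_BC = 246.5 mm².
δ_AB = 7740·691/(2520·202000) = 0.01051 mm
δ_BC = 7740·450/(246.5·202000) = 0.06995 mm
δ_CD = 7740·591/(439·202000) = 0.05158 mm
δ = Σδ_i = 0.132 mm.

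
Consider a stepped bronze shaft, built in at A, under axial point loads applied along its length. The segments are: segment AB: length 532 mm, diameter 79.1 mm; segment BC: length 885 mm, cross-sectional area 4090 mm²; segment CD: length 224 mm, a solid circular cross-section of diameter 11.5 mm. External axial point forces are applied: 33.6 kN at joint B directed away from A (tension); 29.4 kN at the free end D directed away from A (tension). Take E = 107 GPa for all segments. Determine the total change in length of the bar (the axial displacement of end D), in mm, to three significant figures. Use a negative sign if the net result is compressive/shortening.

0.716 mm

Internal axial forces (sectioning from the free end, tension +): N_CD = 29.4 kN, N_BC = 29.4 kN, N_AB = 63 kN.
A_AB = 4914 mm².
A_CD = 103.9 mm².
δ_AB = 63000·532/(4914·107000) = 0.06374 mm
δ_BC = 29400·885/(4090·107000) = 0.05945 mm
δ_CD = 29400·224/(103.9·107000) = 0.5926 mm
δ = Σδ_i = 0.7157 mm.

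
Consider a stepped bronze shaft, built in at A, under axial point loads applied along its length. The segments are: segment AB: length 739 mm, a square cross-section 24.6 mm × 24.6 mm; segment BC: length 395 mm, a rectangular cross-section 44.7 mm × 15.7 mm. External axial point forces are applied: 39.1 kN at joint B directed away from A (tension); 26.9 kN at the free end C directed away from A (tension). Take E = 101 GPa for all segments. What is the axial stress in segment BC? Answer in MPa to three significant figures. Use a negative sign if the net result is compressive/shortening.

38.3 MPa

Internal axial forces (sectioning from the free end, tension +): N_BC = 26.9 kN, N_AB = 66 kN.
A_BC = 701.8 mm².
σ_BC = N_BC/A_BC = 26900/701.8 = 38.33 MPa.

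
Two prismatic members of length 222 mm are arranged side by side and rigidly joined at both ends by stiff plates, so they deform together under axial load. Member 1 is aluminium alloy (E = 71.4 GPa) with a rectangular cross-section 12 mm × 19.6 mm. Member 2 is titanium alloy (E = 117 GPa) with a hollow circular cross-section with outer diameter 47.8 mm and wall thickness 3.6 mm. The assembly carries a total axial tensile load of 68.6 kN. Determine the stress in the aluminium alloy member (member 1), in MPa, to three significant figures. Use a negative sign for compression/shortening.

A_1 = 235.2 mm².
A_2 = 499.9 mm².
Equal strain + equilibrium ⇒ each member carries load in proportion to AE: A₁E₁ = 16790000 N, A₂E₂ = 58490000 N, ΣAE = 75280000 N.
σ₁ = P·E₁/ΣAE = 68600·71400/75280000 = 65.06 MPa.

65.1 MPa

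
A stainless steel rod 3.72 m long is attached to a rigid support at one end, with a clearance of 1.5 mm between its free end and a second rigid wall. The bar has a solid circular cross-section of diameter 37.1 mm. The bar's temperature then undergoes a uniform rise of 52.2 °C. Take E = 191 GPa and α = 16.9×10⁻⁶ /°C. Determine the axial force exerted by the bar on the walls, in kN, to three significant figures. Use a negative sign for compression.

Free thermal expansion αLΔT = 16.9e-6 · 3720 · 52.2 = 3.282 mm.
The walls engage after the gap closes; constrained expansion = 3.282 − 1.5 = 1.782 mm.
The walls impose strain ε = −(1.782)/3720 = -4.7895e-04; σ = Eε = 191000 · -4.7895e-04 = -91.48 MPa.
Wall reaction R = σ·A = -91.48·1081 = -98890 N = -98.89 kN.

-98.9 kN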